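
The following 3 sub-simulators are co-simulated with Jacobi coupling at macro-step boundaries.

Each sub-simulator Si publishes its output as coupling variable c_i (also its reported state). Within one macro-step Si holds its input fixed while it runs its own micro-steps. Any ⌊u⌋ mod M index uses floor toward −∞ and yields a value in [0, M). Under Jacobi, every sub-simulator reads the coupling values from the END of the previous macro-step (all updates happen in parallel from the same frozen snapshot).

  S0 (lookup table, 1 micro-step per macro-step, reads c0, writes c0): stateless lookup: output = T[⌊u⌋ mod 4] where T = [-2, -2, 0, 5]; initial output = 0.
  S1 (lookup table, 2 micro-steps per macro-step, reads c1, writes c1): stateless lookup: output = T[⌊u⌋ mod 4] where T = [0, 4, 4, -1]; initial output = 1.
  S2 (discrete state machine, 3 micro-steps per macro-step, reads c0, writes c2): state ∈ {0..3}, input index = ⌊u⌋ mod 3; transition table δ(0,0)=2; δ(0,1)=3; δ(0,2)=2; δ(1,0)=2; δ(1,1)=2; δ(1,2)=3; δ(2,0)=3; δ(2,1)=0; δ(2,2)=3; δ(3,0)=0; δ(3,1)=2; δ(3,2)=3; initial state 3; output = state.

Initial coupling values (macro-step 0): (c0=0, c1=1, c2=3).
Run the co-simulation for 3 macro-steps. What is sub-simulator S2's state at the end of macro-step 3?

S2 state at macro-step 3 = 3

macro 1: S0 reads c0=0 → after 1×micro: -2; S1 reads c1=1 → after 2×micro: 4; S2 reads c0=0 → after 3×micro: 3 ⇒ (c0=-2, c1=4, c2=3)
macro 2: S0 reads c0=-2 → after 1×micro: 0; S1 reads c1=4 → after 2×micro: 0; S2 reads c0=-2 → after 3×micro: 3 ⇒ (c0=0, c1=0, c2=3)
macro 3: S0 reads c0=0 → after 1×micro: -2; S1 reads c1=0 → after 2×micro: 0; S2 reads c0=0 → after 3×micro: 3 ⇒ (c0=-2, c1=0, c2=3)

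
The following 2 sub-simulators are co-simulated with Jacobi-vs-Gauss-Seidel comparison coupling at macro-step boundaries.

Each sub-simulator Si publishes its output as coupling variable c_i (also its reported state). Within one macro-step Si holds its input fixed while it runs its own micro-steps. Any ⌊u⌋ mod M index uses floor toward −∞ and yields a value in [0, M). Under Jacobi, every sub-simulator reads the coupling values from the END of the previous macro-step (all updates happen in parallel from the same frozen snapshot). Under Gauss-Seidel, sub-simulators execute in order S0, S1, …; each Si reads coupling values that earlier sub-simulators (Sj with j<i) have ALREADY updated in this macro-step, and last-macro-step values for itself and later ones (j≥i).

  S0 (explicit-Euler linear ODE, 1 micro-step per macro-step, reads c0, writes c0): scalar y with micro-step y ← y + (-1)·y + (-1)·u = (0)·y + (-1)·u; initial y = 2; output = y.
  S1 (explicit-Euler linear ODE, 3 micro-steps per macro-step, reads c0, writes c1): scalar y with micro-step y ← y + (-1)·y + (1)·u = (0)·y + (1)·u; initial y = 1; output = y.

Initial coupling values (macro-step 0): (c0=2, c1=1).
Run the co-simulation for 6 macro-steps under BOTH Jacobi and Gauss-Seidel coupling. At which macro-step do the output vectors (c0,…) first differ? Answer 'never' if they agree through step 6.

first divergence at macro-step: 1

[Jacobi] macro 1: S0 reads c0=2 → after 1×micro: -2; S1 reads c0=2 → after 3×micro: 2 ⇒ (c0=-2, c1=2)
[Jacobi] macro 2: S0 reads c0=-2 → after 1×micro: 2; S1 reads c0=-2 → after 3×micro: -2 ⇒ (c0=2, c1=-2)
[Jacobi] macro 3: S0 reads c0=2 → after 1×micro: -2; S1 reads c0=2 → after 3×micro: 2 ⇒ (c0=-2, c1=2)
[Jacobi] macro 4: S0 reads c0=-2 → after 1×micro: 2; S1 reads c0=-2 → after 3×micro: -2 ⇒ (c0=2, c1=-2)
[Jacobi] macro 5: S0 reads c0=2 → after 1×micro: -2; S1 reads c0=2 → after 3×micro: 2 ⇒ (c0=-2, c1=2)
[Jacobi] macro 6: S0 reads c0=-2 → after 1×micro: 2; S1 reads c0=-2 → after 3×micro: -2 ⇒ (c0=2, c1=-2)
[Gauss-Seidel] macro 1: S0 reads c0=2 → after 1×micro: -2; S1 reads c0=-2 → after 3×micro: -2 ⇒ (c0=-2, c1=-2)
[Gauss-Seidel] macro 2: S0 reads c0=-2 → after 1×micro: 2; S1 reads c0=2 → after 3×micro: 2 ⇒ (c0=2, c1=2)
[Gauss-Seidel] macro 3: S0 reads c0=2 → after 1×micro: -2; S1 reads c0=-2 → after 3×micro: -2 ⇒ (c0=-2, c1=-2)
[Gauss-Seidel] macro 4: S0 reads c0=-2 → after 1×micro: 2; S1 reads c0=2 → after 3×micro: 2 ⇒ (c0=2, c1=2)
[Gauss-Seidel] macro 5: S0 reads c0=2 → after 1×micro: -2; S1 reads c0=-2 → after 3×micro: -2 ⇒ (c0=-2, c1=-2)
[Gauss-Seidel] macro 6: S0 reads c0=-2 → after 1×micro: 2; S1 reads c0=2 → after 3×micro: 2 ⇒ (c0=2, c1=2)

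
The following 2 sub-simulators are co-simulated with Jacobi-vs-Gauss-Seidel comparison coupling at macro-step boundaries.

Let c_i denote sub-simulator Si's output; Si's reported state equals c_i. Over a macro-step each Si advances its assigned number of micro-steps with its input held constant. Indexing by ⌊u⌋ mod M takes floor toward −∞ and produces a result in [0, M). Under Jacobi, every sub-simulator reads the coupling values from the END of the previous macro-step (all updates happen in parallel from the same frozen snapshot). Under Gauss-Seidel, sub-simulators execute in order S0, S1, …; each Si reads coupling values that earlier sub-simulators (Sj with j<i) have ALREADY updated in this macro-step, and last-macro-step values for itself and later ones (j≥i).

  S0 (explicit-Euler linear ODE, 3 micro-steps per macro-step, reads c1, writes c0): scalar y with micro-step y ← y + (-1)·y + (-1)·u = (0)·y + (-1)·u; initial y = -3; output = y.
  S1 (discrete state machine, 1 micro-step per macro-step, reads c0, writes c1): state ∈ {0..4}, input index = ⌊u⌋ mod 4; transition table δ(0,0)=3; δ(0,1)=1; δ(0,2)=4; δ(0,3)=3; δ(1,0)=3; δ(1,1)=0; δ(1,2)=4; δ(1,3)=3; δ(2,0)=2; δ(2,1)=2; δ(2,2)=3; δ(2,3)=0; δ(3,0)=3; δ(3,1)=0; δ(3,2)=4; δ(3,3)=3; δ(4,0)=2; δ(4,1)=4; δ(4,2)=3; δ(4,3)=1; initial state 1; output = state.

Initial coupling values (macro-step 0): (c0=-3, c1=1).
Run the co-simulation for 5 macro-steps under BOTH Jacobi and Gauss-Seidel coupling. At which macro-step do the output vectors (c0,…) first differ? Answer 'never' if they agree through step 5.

[Jacobi] macro 1: S0 reads c1=1 → after 3×micro: -1; S1 reads c0=-3 → after 1×micro: 0 ⇒ (c0=-1, c1=0)
[Jacobi] macro 2: S0 reads c1=0 → after 3×micro: 0; S1 reads c0=-1 → after 1×micro: 3 ⇒ (c0=0, c1=3)
[Jacobi] macro 3: S0 reads c1=3 → after 3×micro: -3; S1 reads c0=0 → after 1×micro: 3 ⇒ (c0=-3, c1=3)
[Jacobi] macro 4: S0 reads c1=3 → after 3×micro: -3; S1 reads c0=-3 → after 1×micro: 0 ⇒ (c0=-3, c1=0)
[Jacobi] macro 5: S0 reads c1=0 → after 3×micro: 0; S1 reads c0=-3 → after 1×micro: 1 ⇒ (c0=0, c1=1)
[Gauss-Seidel] macro 1: S0 reads c1=1 → after 3×micro: -1; S1 reads c0=-1 → after 1×micro: 3 ⇒ (c0=-1, c1=3)
[Gauss-Seidel] macro 2: S0 reads c1=3 → after 3×micro: -3; S1 reads c0=-3 → after 1×micro: 0 ⇒ (c0=-3, c1=0)
[Gauss-Seidel] macro 3: S0 reads c1=0 → after 3×micro: 0; S1 reads c0=0 → after 1×micro: 3 ⇒ (c0=0, c1=3)
[Gauss-Seidel] macro 4: S0 reads c1=3 → after 3×micro: -3; S1 reads c0=-3 → after 1×micro: 0 ⇒ (c0=-3, c1=0)
[Gauss-Seidel] macro 5: S0 reads c1=0 → after 3×micro: 0; S1 reads c0=0 → after 1×micro: 3 ⇒ (c0=0, c1=3)

first divergence at macro-step: 1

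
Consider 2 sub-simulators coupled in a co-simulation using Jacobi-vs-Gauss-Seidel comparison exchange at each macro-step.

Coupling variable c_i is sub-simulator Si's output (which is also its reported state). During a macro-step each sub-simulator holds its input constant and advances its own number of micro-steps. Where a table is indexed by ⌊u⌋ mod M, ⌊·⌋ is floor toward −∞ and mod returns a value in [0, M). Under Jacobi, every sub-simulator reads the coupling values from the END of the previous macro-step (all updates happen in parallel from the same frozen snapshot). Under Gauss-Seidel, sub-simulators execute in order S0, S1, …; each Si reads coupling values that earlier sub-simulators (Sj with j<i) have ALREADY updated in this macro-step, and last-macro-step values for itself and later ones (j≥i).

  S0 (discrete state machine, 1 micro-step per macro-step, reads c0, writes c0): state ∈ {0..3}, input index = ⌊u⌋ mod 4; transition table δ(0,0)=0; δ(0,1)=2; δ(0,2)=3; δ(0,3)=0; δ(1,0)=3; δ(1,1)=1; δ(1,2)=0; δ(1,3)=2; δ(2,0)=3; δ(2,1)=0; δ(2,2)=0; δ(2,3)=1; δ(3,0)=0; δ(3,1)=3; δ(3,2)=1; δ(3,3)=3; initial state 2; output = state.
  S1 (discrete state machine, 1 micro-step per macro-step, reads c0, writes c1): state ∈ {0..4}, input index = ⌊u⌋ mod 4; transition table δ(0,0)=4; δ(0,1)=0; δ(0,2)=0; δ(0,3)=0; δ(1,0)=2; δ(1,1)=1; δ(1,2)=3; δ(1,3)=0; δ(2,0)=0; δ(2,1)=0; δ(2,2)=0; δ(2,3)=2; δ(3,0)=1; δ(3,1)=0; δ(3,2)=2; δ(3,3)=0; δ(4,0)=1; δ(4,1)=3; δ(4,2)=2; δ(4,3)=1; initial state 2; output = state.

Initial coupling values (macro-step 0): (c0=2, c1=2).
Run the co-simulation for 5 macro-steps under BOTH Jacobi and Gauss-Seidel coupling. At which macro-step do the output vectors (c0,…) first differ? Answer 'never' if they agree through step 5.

first divergence at macro-step: never

[Jacobi] macro 1: S0 reads c0=2 → after 1×micro: 0; S1 reads c0=2 → after 1×micro: 0 ⇒ (c0=0, c1=0)
[Jacobi] macro 2: S0 reads c0=0 → after 1×micro: 0; S1 reads c0=0 → after 1×micro: 4 ⇒ (c0=0, c1=4)
[Jacobi] macro 3: S0 reads c0=0 → after 1×micro: 0; S1 reads c0=0 → after 1×micro: 1 ⇒ (c0=0, c1=1)
[Jacobi] macro 4: S0 reads c0=0 → after 1×micro: 0; S1 reads c0=0 → after 1×micro: 2 ⇒ (c0=0, c1=2)
[Jacobi] macro 5: S0 reads c0=0 → after 1×micro: 0; S1 reads c0=0 → after 1×micro: 0 ⇒ (c0=0, c1=0)
[Gauss-Seidel] macro 1: S0 reads c0=2 → after 1×micro: 0; S1 reads c0=0 → after 1×micro: 0 ⇒ (c0=0, c1=0)
[Gauss-Seidel] macro 2: S0 reads c0=0 → after 1×micro: 0; S1 reads c0=0 → after 1×micro: 4 ⇒ (c0=0, c1=4)
[Gauss-Seidel] macro 3: S0 reads c0=0 → after 1×micro: 0; S1 reads c0=0 → after 1×micro: 1 ⇒ (c0=0, c1=1)
[Gauss-Seidel] macro 4: S0 reads c0=0 → after 1×micro: 0; S1 reads c0=0 → after 1×micro: 2 ⇒ (c0=0, c1=2)
[Gauss-Seidel] macro 5: S0 reads c0=0 → after 1×micro: 0; S1 reads c0=0 → after 1×micro: 0 ⇒ (c0=0, c1=0)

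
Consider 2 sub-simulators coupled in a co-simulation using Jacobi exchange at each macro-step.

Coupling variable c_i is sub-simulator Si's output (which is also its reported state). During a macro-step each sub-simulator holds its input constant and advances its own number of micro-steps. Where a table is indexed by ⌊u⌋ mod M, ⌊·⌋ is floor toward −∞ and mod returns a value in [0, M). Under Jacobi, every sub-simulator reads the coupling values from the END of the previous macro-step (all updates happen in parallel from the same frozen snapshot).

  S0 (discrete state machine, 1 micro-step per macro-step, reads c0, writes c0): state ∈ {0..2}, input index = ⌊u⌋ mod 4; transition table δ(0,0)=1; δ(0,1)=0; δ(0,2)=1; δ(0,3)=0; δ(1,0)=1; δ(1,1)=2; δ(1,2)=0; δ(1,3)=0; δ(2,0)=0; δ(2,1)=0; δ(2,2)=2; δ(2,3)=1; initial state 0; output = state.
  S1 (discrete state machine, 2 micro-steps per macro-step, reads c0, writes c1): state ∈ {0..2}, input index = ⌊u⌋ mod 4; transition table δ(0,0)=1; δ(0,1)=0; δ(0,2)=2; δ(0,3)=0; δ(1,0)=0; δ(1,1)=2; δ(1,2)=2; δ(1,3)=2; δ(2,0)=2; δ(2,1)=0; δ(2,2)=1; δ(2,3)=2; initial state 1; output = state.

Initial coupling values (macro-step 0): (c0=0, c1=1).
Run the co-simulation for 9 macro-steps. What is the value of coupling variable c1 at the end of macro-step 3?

macro 1: S0 reads c0=0 → after 1×micro: 1; S1 reads c0=0 → after 2×micro: 1 ⇒ (c0=1, c1=1)
macro 2: S0 reads c0=1 → after 1×micro: 2; S1 reads c0=1 → after 2×micro: 0 ⇒ (c0=2, c1=0)
macro 3: S0 reads c0=2 → after 1×micro: 2; S1 reads c0=2 → after 2×micro: 1 ⇒ (c0=2, c1=1)
macro 4: S0 reads c0=2 → after 1×micro: 2; S1 reads c0=2 → after 2×micro: 1 ⇒ (c0=2, c1=1)
macro 5: S0 reads c0=2 → after 1×micro: 2; S1 reads c0=2 → after 2×micro: 1 ⇒ (c0=2, c1=1)
macro 6: S0 reads c0=2 → after 1×micro: 2; S1 reads c0=2 → after 2×micro: 1 ⇒ (c0=2, c1=1)
macro 7: S0 reads c0=2 → after 1×micro: 2; S1 reads c0=2 → after 2×micro: 1 ⇒ (c0=2, c1=1)
macro 8: S0 reads c0=2 → after 1×micro: 2; S1 reads c0=2 → after 2×micro: 1 ⇒ (c0=2, c1=1)
macro 9: S0 reads c0=2 → after 1×micro: 2; S1 reads c0=2 → after 2×micro: 1 ⇒ (c0=2, c1=1)

c1 at macro-step 3 = 1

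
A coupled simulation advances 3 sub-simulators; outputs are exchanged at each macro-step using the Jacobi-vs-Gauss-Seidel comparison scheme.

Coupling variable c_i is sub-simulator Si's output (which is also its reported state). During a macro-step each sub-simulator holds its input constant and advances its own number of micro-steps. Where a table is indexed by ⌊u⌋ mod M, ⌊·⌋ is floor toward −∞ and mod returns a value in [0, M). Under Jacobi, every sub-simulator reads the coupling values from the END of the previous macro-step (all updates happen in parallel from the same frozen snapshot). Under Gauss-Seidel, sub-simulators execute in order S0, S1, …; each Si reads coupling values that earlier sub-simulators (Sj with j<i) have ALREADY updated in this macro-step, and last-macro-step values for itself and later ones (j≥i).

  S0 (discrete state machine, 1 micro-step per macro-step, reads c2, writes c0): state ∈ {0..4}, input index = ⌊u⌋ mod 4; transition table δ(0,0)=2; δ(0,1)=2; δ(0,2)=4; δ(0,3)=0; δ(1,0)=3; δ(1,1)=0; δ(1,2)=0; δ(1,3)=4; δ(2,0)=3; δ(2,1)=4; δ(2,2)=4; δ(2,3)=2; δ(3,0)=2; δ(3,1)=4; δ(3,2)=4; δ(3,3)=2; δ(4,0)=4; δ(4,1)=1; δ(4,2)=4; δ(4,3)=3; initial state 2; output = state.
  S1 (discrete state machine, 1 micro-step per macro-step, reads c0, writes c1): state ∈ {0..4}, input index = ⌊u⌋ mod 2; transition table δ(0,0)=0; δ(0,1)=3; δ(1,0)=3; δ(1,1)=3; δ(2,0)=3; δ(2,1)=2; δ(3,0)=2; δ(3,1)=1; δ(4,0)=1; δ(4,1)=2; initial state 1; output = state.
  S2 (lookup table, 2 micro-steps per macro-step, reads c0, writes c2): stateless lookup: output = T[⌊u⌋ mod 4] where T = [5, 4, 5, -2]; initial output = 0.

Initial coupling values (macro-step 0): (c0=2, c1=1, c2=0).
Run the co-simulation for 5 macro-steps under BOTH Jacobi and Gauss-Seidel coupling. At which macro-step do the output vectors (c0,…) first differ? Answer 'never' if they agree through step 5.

[Jacobi] macro 1: S0 reads c2=0 → after 1×micro: 3; S1 reads c0=2 → after 1×micro: 3; S2 reads c0=2 → after 2×micro: 5 ⇒ (c0=3, c1=3, c2=5)
[Jacobi] macro 2: S0 reads c2=5 → after 1×micro: 4; S1 reads c0=3 → after 1×micro: 1; S2 reads c0=3 → after 2×micro: -2 ⇒ (c0=4, c1=1, c2=-2)
[Jacobi] macro 3: S0 reads c2=-2 → after 1×micro: 4; S1 reads c0=4 → after 1×micro: 3; S2 reads c0=4 → after 2×micro: 5 ⇒ (c0=4, c1=3, c2=5)
[Jacobi] macro 4: S0 reads c2=5 → after 1×micro: 1; S1 reads c0=4 → after 1×micro: 2; S2 reads c0=4 → after 2×micro: 5 ⇒ (c0=1, c1=2, c2=5)
[Jacobi] macro 5: S0 reads c2=5 → after 1×micro: 0; S1 reads c0=1 → after 1×micro: 2; S2 reads c0=1 → after 2×micro: 4 ⇒ (c0=0, c1=2, c2=4)
[Gauss-Seidel] macro 1: S0 reads c2=0 → after 1×micro: 3; S1 reads c0=3 → after 1×micro: 3; S2 reads c0=3 → after 2×micro: -2 ⇒ (c0=3, c1=3, c2=-2)
[Gauss-Seidel] macro 2: S0 reads c2=-2 → after 1×micro: 4; S1 reads c0=4 → after 1×micro: 2; S2 reads c0=4 → after 2×micro: 5 ⇒ (c0=4, c1=2, c2=5)
[Gauss-Seidel] macro 3: S0 reads c2=5 → after 1×micro: 1; S1 reads c0=1 → after 1×micro: 2; S2 reads c0=1 → after 2×micro: 4 ⇒ (c0=1, c1=2, c2=4)
[Gauss-Seidel] macro 4: S0 reads c2=4 → after 1×micro: 3; S1 reads c0=3 → after 1×micro: 2; S2 reads c0=3 → after 2×micro: -2 ⇒ (c0=3, c1=2, c2=-2)
[Gauss-Seidel] macro 5: S0 reads c2=-2 → after 1×micro: 4; S1 reads c0=4 → after 1×micro: 3; S2 reads c0=4 → after 2×micro: 5 ⇒ (c0=4, c1=3, c2=5)

first divergence at macro-step: 1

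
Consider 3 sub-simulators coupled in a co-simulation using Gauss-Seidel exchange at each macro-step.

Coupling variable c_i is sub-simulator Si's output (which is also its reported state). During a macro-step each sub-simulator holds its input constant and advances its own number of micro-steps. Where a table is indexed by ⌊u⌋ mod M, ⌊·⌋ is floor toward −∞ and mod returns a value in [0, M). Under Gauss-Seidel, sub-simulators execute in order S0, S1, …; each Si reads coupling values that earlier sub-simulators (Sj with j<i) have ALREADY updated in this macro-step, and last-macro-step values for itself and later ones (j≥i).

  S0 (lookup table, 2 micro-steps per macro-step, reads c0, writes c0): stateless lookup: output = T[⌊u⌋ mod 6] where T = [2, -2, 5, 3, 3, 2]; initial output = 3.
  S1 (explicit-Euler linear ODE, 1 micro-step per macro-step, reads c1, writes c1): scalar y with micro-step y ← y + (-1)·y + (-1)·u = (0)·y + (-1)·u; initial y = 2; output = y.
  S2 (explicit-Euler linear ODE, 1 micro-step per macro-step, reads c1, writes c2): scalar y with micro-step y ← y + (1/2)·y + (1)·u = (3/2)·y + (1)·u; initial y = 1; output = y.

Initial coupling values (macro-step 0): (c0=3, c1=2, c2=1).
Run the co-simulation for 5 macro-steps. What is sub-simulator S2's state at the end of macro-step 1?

S2 state at macro-step 1 = -1/2

macro 1: S0 reads c0=3 → after 2×micro: 3; S1 reads c1=2 → after 1×micro: -2; S2 reads c1=-2 → after 1×micro: -1/2 ⇒ (c0=3, c1=-2, c2=-1/2)
macro 2: S0 reads c0=3 → after 2×micro: 3; S1 reads c1=-2 → after 1×micro: 2; S2 reads c1=2 → after 1×micro: 5/4 ⇒ (c0=3, c1=2, c2=5/4)
macro 3: S0 reads c0=3 → after 2×micro: 3; S1 reads c1=2 → after 1×micro: -2; S2 reads c1=-2 → after 1×micro: -1/8 ⇒ (c0=3, c1=-2, c2=-1/8)
macro 4: S0 reads c0=3 → after 2×micro: 3; S1 reads c1=-2 → after 1×micro: 2; S2 reads c1=2 → after 1×micro: 29/16 ⇒ (c0=3, c1=2, c2=29/16)
macro 5: S0 reads c0=3 → after 2×micro: 3; S1 reads c1=2 → after 1×micro: -2; S2 reads c1=-2 → after 1×micro: 23/32 ⇒ (c0=3, c1=-2, c2=23/32)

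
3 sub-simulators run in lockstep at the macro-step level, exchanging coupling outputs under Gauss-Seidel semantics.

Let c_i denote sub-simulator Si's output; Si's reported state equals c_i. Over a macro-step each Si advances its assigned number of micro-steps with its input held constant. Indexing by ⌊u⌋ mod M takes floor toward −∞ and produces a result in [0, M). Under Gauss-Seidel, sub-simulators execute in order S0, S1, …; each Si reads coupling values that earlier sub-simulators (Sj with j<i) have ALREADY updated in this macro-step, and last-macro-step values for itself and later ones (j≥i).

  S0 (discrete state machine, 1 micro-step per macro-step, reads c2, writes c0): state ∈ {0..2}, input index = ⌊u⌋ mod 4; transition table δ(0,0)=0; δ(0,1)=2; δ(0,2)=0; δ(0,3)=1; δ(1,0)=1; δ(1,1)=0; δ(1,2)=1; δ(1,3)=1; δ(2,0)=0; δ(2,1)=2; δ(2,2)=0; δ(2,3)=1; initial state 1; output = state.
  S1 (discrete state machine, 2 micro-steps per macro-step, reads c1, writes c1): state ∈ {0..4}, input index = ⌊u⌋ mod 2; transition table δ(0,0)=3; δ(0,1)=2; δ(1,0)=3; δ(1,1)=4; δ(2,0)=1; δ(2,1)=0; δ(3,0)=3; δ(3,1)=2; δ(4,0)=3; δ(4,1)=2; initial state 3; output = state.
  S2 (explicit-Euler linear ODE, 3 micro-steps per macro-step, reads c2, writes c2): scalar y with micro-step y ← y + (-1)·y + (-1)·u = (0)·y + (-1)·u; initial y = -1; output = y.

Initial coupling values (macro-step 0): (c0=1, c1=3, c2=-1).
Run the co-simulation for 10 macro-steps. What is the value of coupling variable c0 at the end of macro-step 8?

c0 at macro-step 8 = 0

macro 1: S0 reads c2=-1 → after 1×micro: 1; S1 reads c1=3 → after 2×micro: 0; S2 reads c2=-1 → after 3×micro: 1 ⇒ (c0=1, c1=0, c2=1)
macro 2: S0 reads c2=1 → after 1×micro: 0; S1 reads c1=0 → after 2×micro: 3; S2 reads c2=1 → after 3×micro: -1 ⇒ (c0=0, c1=3, c2=-1)
macro 3: S0 reads c2=-1 → after 1×micro: 1; S1 reads c1=3 → after 2×micro: 0; S2 reads c2=-1 → after 3×micro: 1 ⇒ (c0=1, c1=0, c2=1)
macro 4: S0 reads c2=1 → after 1×micro: 0; S1 reads c1=0 → after 2×micro: 3; S2 reads c2=1 → after 3×micro: -1 ⇒ (c0=0, c1=3, c2=-1)
macro 5: S0 reads c2=-1 → after 1×micro: 1; S1 reads c1=3 → after 2×micro: 0; S2 reads c2=-1 → after 3×micro: 1 ⇒ (c0=1, c1=0, c2=1)
macro 6: S0 reads c2=1 → after 1×micro: 0; S1 reads c1=0 → after 2×micro: 3; S2 reads c2=1 → after 3×micro: -1 ⇒ (c0=0, c1=3, c2=-1)
macro 7: S0 reads c2=-1 → after 1×micro: 1; S1 reads c1=3 → after 2×micro: 0; S2 reads c2=-1 → after 3×micro: 1 ⇒ (c0=1, c1=0, c2=1)
macro 8: S0 reads c2=1 → after 1×micro: 0; S1 reads c1=0 → after 2×micro: 3; S2 reads c2=1 → after 3×micro: -1 ⇒ (c0=0, c1=3, c2=-1)
macro 9: S0 reads c2=-1 → after 1×micro: 1; S1 reads c1=3 → after 2×micro: 0; S2 reads c2=-1 → after 3×micro: 1 ⇒ (c0=1, c1=0, c2=1)
macro 10: S0 reads c2=1 → after 1×micro: 0; S1 reads c1=0 → after 2×micro: 3; S2 reads c2=1 → after 3×micro: -1 ⇒ (c0=0, c1=3, c2=-1)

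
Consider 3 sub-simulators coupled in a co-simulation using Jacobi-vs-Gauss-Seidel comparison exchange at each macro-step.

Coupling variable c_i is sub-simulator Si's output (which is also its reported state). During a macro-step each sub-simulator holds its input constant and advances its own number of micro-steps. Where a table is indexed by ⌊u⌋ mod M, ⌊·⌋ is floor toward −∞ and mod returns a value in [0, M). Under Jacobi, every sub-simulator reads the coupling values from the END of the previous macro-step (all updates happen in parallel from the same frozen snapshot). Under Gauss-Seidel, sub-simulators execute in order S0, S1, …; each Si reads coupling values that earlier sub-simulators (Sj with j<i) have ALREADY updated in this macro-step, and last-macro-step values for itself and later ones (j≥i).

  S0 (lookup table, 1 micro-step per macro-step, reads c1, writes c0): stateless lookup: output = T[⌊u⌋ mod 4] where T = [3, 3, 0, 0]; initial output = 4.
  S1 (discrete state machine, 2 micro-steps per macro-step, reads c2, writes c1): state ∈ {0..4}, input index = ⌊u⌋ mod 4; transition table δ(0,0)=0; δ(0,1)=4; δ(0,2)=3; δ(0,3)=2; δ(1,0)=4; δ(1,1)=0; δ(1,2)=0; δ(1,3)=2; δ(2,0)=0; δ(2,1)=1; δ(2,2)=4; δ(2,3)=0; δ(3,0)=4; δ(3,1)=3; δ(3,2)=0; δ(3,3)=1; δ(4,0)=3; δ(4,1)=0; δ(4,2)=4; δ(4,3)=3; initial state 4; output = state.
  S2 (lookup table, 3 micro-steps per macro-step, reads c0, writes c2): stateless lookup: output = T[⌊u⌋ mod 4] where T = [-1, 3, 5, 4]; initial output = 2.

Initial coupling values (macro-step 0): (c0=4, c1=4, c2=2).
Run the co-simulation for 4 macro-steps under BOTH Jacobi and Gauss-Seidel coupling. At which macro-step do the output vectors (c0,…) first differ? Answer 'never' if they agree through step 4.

[Jacobi] macro 1: S0 reads c1=4 → after 1×micro: 3; S1 reads c2=2 → after 2×micro: 4; S2 reads c0=4 → after 3×micro: -1 ⇒ (c0=3, c1=4, c2=-1)
[Jacobi] macro 2: S0 reads c1=4 → after 1×micro: 3; S1 reads c2=-1 → after 2×micro: 1; S2 reads c0=3 → after 3×micro: 4 ⇒ (c0=3, c1=1, c2=4)
[Jacobi] macro 3: S0 reads c1=1 → after 1×micro: 3; S1 reads c2=4 → after 2×micro: 3; S2 reads c0=3 → after 3×micro: 4 ⇒ (c0=3, c1=3, c2=4)
[Jacobi] macro 4: S0 reads c1=3 → after 1×micro: 0; S1 reads c2=4 → after 2×micro: 3; S2 reads c0=3 → after 3×micro: 4 ⇒ (c0=0, c1=3, c2=4)
[Gauss-Seidel] macro 1: S0 reads c1=4 → after 1×micro: 3; S1 reads c2=2 → after 2×micro: 4; S2 reads c0=3 → after 3×micro: 4 ⇒ (c0=3, c1=4, c2=4)
[Gauss-Seidel] macro 2: S0 reads c1=4 → after 1×micro: 3; S1 reads c2=4 → after 2×micro: 4; S2 reads c0=3 → after 3×micro: 4 ⇒ (c0=3, c1=4, c2=4)
[Gauss-Seidel] macro 3: S0 reads c1=4 → after 1×micro: 3; S1 reads c2=4 → after 2×micro: 4; S2 reads c0=3 → after 3×micro: 4 ⇒ (c0=3, c1=4, c2=4)
[Gauss-Seidel] macro 4: S0 reads c1=4 → after 1×micro: 3; S1 reads c2=4 → after 2×micro: 4; S2 reads c0=3 → after 3×micro: 4 ⇒ (c0=3, c1=4, c2=4)

first divergence at macro-step: 1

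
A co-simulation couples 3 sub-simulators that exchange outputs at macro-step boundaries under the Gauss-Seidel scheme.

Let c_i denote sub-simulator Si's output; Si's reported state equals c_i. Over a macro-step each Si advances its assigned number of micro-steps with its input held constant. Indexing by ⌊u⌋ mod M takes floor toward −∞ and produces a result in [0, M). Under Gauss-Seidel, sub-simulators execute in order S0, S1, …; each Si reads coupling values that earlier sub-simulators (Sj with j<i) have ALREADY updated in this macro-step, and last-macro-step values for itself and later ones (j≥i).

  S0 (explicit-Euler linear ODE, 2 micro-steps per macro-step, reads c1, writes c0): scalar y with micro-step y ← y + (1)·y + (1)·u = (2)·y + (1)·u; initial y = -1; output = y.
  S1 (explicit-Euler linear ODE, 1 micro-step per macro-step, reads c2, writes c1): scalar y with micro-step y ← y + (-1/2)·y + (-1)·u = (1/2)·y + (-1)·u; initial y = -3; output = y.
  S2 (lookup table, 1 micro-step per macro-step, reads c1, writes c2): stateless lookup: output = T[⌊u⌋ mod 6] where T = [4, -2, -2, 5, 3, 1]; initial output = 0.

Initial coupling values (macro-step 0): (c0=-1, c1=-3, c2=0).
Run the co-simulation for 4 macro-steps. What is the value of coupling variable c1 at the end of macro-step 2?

c1 at macro-step 2 = -15/4

macro 1: S0 reads c1=-3 → after 2×micro: -13; S1 reads c2=0 → after 1×micro: -3/2; S2 reads c1=-3/2 → after 1×micro: 3 ⇒ (c0=-13, c1=-3/2, c2=3)
macro 2: S0 reads c1=-3/2 → after 2×micro: -113/2; S1 reads c2=3 → after 1×micro: -15/4; S2 reads c1=-15/4 → after 1×micro: -2 ⇒ (c0=-113/2, c1=-15/4, c2=-2)
macro 3: S0 reads c1=-15/4 → after 2×micro: -949/4; S1 reads c2=-2 → after 1×micro: 1/8; S2 reads c1=1/8 → after 1×micro: 4 ⇒ (c0=-949/4, c1=1/8, c2=4)
macro 4: S0 reads c1=1/8 → after 2×micro: -7589/8; S1 reads c2=4 → after 1×micro: -63/16; S2 reads c1=-63/16 → after 1×micro: -2 ⇒ (c0=-7589/8, c1=-63/16, c2=-2)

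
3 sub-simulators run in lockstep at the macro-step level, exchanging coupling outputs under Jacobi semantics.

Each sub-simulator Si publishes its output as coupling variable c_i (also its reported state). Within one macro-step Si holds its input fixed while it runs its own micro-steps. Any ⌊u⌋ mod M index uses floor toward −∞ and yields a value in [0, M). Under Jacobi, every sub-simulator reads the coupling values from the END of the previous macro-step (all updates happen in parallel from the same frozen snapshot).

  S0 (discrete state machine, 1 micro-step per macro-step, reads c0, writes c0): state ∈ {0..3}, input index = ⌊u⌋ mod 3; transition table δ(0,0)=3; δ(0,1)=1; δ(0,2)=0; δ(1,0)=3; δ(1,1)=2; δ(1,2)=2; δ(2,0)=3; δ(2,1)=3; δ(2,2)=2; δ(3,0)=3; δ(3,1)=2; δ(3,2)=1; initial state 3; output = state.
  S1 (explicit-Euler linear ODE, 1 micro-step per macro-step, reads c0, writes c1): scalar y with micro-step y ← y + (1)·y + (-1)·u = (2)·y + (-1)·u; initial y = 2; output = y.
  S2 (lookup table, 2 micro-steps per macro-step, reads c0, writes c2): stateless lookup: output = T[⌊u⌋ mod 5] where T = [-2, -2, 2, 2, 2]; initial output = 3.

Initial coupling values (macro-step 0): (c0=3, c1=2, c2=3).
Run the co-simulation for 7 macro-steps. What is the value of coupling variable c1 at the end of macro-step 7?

macro 1: S0 reads c0=3 → after 1×micro: 3; S1 reads c0=3 → after 1×micro: 1; S2 reads c0=3 → after 2×micro: 2 ⇒ (c0=3, c1=1, c2=2)
macro 2: S0 reads c0=3 → after 1×micro: 3; S1 reads c0=3 → after 1×micro: -1; S2 reads c0=3 → after 2×micro: 2 ⇒ (c0=3, c1=-1, c2=2)
macro 3: S0 reads c0=3 → after 1×micro: 3; S1 reads c0=3 → after 1×micro: -5; S2 reads c0=3 → after 2×micro: 2 ⇒ (c0=3, c1=-5, c2=2)
macro 4: S0 reads c0=3 → after 1×micro: 3; S1 reads c0=3 → after 1×micro: -13; S2 reads c0=3 → after 2×micro: 2 ⇒ (c0=3, c1=-13, c2=2)
macro 5: S0 reads c0=3 → after 1×micro: 3; S1 reads c0=3 → after 1×micro: -29; S2 reads c0=3 → after 2×micro: 2 ⇒ (c0=3, c1=-29, c2=2)
macro 6: S0 reads c0=3 → after 1×micro: 3; S1 reads c0=3 → after 1×micro: -61; S2 reads c0=3 → after 2×micro: 2 ⇒ (c0=3, c1=-61, c2=2)
macro 7: S0 reads c0=3 → after 1×micro: 3; S1 reads c0=3 → after 1×micro: -125; S2 reads c0=3 → after 2×micro: 2 ⇒ (c0=3, c1=-125, c2=2)

c1 at macro-step 7 = -125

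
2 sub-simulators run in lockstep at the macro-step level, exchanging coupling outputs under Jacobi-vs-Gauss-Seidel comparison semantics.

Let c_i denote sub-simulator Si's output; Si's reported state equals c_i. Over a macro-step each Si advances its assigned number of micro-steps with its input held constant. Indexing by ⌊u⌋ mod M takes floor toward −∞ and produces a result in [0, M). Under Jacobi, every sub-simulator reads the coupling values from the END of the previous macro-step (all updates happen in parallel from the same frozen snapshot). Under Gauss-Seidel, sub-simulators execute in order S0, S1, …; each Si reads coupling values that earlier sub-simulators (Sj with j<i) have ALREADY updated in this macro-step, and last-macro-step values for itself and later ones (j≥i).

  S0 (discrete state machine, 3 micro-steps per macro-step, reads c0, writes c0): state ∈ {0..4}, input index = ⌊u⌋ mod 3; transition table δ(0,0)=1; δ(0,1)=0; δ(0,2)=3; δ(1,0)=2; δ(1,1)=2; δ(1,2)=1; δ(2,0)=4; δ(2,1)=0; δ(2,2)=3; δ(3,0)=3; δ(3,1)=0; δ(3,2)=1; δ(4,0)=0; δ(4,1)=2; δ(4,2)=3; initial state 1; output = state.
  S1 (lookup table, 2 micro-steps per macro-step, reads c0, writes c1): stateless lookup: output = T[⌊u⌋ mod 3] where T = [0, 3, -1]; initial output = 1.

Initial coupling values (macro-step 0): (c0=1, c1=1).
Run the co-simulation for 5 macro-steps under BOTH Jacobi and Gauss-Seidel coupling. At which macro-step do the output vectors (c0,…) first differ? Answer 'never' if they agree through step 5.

[Jacobi] macro 1: S0 reads c0=1 → after 3×micro: 0; S1 reads c0=1 → after 2×micro: 3 ⇒ (c0=0, c1=3)
[Jacobi] macro 2: S0 reads c0=0 → after 3×micro: 4; S1 reads c0=0 → after 2×micro: 0 ⇒ (c0=4, c1=0)
[Jacobi] macro 3: S0 reads c0=4 → after 3×micro: 0; S1 reads c0=4 → after 2×micro: 3 ⇒ (c0=0, c1=3)
[Jacobi] macro 4: S0 reads c0=0 → after 3×micro: 4; S1 reads c0=0 → after 2×micro: 0 ⇒ (c0=4, c1=0)
[Jacobi] macro 5: S0 reads c0=4 → after 3×micro: 0; S1 reads c0=4 → after 2×micro: 3 ⇒ (c0=0, c1=3)
[Gauss-Seidel] macro 1: S0 reads c0=1 → after 3×micro: 0; S1 reads c0=0 → after 2×micro: 0 ⇒ (c0=0, c1=0)
[Gauss-Seidel] macro 2: S0 reads c0=0 → after 3×micro: 4; S1 reads c0=4 → after 2×micro: 3 ⇒ (c0=4, c1=3)
[Gauss-Seidel] macro 3: S0 reads c0=4 → after 3×micro: 0; S1 reads c0=0 → after 2×micro: 0 ⇒ (c0=0, c1=0)
[Gauss-Seidel] macro 4: S0 reads c0=0 → after 3×micro: 4; S1 reads c0=4 → after 2×micro: 3 ⇒ (c0=4, c1=3)
[Gauss-Seidel] macro 5: S0 reads c0=4 → after 3×micro: 0; S1 reads c0=0 → after 2×micro: 0 ⇒ (c0=0, c1=0)

first divergence at macro-step: 1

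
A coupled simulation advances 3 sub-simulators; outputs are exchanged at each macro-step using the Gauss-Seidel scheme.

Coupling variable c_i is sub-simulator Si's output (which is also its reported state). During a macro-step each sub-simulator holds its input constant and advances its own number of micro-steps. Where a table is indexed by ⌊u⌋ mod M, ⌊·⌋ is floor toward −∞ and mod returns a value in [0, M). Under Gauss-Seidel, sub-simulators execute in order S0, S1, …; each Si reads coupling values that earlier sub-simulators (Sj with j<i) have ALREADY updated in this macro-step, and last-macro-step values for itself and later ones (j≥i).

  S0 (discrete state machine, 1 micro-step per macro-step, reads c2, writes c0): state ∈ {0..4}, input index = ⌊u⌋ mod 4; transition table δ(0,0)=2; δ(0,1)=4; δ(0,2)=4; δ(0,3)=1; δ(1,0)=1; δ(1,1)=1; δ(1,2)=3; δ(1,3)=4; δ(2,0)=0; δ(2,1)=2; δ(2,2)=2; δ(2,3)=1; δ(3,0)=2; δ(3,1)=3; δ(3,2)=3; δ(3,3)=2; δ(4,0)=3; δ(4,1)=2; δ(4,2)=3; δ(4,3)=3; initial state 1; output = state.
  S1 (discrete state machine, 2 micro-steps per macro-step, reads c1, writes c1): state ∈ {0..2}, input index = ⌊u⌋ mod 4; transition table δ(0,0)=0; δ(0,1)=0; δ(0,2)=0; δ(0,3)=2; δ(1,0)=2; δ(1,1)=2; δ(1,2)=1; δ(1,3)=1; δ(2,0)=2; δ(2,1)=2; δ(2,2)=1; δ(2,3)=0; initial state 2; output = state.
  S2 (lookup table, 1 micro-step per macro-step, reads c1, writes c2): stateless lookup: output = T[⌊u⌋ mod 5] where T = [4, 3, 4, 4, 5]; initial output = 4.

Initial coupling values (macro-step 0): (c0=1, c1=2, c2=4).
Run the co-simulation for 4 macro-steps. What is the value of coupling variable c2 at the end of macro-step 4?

macro 1: S0 reads c2=4 → after 1×micro: 1; S1 reads c1=2 → after 2×micro: 1; S2 reads c1=1 → after 1×micro: 3 ⇒ (c0=1, c1=1, c2=3)
macro 2: S0 reads c2=3 → after 1×micro: 4; S1 reads c1=1 → after 2×micro: 2; S2 reads c1=2 → after 1×micro: 4 ⇒ (c0=4, c1=2, c2=4)
macro 3: S0 reads c2=4 → after 1×micro: 3; S1 reads c1=2 → after 2×micro: 1; S2 reads c1=1 → after 1×micro: 3 ⇒ (c0=3, c1=1, c2=3)
macro 4: S0 reads c2=3 → after 1×micro: 2; S1 reads c1=1 → after 2×micro: 2; S2 reads c1=2 → after 1×micro: 4 ⇒ (c0=2, c1=2, c2=4)

c2 at macro-step 4 = 4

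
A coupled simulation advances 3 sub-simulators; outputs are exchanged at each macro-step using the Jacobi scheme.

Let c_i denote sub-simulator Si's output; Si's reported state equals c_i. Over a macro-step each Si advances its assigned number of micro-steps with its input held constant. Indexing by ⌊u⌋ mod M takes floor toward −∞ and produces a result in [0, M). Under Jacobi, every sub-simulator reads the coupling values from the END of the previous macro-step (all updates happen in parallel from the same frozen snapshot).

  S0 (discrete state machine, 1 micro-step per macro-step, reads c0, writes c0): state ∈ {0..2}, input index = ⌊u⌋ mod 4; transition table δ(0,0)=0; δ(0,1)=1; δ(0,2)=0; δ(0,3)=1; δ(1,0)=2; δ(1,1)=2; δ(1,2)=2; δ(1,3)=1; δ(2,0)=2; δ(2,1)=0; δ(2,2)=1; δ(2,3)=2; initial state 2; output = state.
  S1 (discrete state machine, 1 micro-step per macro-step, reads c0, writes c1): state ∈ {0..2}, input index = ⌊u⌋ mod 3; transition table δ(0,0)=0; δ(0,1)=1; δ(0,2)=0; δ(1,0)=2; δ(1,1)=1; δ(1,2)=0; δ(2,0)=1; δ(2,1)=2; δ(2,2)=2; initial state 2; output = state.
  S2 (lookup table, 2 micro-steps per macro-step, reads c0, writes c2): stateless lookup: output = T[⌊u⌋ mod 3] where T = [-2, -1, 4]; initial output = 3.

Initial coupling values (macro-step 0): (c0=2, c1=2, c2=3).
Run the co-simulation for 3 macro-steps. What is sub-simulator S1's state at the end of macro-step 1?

S1 state at macro-step 1 = 2

macro 1: S0 reads c0=2 → after 1×micro: 1; S1 reads c0=2 → after 1×micro: 2; S2 reads c0=2 → after 2×micro: 4 ⇒ (c0=1, c1=2, c2=4)
macro 2: S0 reads c0=1 → after 1×micro: 2; S1 reads c0=1 → after 1×micro: 2; S2 reads c0=1 → after 2×micro: -1 ⇒ (c0=2, c1=2, c2=-1)
macro 3: S0 reads c0=2 → after 1×micro: 1; S1 reads c0=2 → after 1×micro: 2; S2 reads c0=2 → after 2×micro: 4 ⇒ (c0=1, c1=2, c2=4)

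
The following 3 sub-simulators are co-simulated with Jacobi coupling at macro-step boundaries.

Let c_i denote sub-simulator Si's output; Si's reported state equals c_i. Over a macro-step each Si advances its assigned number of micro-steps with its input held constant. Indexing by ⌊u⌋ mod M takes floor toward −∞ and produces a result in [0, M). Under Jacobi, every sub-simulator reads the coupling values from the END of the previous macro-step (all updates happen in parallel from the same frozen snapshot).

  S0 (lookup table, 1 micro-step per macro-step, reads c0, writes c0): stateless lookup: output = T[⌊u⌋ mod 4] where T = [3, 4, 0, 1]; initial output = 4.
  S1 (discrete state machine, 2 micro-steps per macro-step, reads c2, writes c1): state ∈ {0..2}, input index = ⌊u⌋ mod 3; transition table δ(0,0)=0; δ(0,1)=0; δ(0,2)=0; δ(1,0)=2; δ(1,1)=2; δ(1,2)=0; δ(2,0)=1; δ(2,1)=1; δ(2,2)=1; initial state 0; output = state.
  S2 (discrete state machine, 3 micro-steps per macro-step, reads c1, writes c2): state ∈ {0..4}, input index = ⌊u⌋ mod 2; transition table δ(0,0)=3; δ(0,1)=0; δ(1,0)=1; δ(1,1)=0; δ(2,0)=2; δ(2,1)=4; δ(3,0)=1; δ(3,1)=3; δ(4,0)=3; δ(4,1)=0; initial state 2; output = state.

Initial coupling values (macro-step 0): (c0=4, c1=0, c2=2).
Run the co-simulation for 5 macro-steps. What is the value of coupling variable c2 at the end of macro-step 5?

macro 1: S0 reads c0=4 → after 1×micro: 3; S1 reads c2=2 → after 2×micro: 0; S2 reads c1=0 → after 3×micro: 2 ⇒ (c0=3, c1=0, c2=2)
macro 2: S0 reads c0=3 → after 1×micro: 1; S1 reads c2=2 → after 2×micro: 0; S2 reads c1=0 → after 3×micro: 2 ⇒ (c0=1, c1=0, c2=2)
macro 3: S0 reads c0=1 → after 1×micro: 4; S1 reads c2=2 → after 2×micro: 0; S2 reads c1=0 → after 3×micro: 2 ⇒ (c0=4, c1=0, c2=2)
macro 4: S0 reads c0=4 → after 1×micro: 3; S1 reads c2=2 → after 2×micro: 0; S2 reads c1=0 → after 3×micro: 2 ⇒ (c0=3, c1=0, c2=2)
macro 5: S0 reads c0=3 → after 1×micro: 1; S1 reads c2=2 → after 2×micro: 0; S2 reads c1=0 → after 3×micro: 2 ⇒ (c0=1, c1=0, c2=2)

c2 at macro-step 5 = 2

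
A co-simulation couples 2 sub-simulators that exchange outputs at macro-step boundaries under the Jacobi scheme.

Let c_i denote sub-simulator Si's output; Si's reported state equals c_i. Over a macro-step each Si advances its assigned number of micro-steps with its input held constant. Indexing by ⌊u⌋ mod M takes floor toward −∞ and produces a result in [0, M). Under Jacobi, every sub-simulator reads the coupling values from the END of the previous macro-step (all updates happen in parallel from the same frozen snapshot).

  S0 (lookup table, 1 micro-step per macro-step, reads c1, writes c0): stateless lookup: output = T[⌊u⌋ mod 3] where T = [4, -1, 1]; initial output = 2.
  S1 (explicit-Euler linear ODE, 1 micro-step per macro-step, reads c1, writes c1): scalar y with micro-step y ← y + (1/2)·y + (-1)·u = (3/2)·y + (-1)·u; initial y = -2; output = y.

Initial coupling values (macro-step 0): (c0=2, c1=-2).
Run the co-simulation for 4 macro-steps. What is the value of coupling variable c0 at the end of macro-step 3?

macro 1: S0 reads c1=-2 → after 1×micro: -1; S1 reads c1=-2 → after 1×micro: -1 ⇒ (c0=-1, c1=-1)
macro 2: S0 reads c1=-1 → after 1×micro: 1; S1 reads c1=-1 → after 1×micro: -1/2 ⇒ (c0=1, c1=-1/2)
macro 3: S0 reads c1=-1/2 → after 1×micro: 1; S1 reads c1=-1/2 → after 1×micro: -1/4 ⇒ (c0=1, c1=-1/4)
macro 4: S0 reads c1=-1/4 → after 1×micro: 1; S1 reads c1=-1/4 → after 1×micro: -1/8 ⇒ (c0=1, c1=-1/8)

c0 at macro-step 3 = 1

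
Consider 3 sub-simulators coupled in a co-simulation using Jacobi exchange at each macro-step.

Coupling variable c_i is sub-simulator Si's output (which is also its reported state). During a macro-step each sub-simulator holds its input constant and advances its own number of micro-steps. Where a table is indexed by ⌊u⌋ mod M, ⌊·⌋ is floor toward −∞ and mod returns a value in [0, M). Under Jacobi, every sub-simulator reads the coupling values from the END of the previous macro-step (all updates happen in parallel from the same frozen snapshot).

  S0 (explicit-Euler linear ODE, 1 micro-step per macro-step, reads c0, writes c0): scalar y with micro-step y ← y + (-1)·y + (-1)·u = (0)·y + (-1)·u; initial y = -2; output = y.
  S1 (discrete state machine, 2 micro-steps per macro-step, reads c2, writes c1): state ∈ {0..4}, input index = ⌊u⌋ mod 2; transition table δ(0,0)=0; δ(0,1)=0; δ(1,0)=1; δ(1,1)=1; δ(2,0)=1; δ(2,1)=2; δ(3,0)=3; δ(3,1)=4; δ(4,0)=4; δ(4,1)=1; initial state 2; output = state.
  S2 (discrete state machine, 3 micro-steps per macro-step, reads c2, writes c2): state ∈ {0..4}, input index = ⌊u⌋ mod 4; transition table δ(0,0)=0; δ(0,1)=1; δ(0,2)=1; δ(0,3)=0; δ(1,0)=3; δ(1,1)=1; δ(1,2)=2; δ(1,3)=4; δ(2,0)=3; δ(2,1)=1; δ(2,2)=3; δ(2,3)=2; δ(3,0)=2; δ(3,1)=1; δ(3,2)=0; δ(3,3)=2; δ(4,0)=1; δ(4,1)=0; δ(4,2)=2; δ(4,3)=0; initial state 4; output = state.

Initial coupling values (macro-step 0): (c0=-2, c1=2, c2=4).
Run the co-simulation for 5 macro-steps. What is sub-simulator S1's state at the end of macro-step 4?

macro 1: S0 reads c0=-2 → after 1×micro: 2; S1 reads c2=4 → after 2×micro: 1; S2 reads c2=4 → after 3×micro: 2 ⇒ (c0=2, c1=1, c2=2)
macro 2: S0 reads c0=2 → after 1×micro: -2; S1 reads c2=2 → after 2×micro: 1; S2 reads c2=2 → after 3×micro: 1 ⇒ (c0=-2, c1=1, c2=1)
macro 3: S0 reads c0=-2 → after 1×micro: 2; S1 reads c2=1 → after 2×micro: 1; S2 reads c2=1 → after 3×micro: 1 ⇒ (c0=2, c1=1, c2=1)
macro 4: S0 reads c0=2 → after 1×micro: -2; S1 reads c2=1 → after 2×micro: 1; S2 reads c2=1 → after 3×micro: 1 ⇒ (c0=-2, c1=1, c2=1)
macro 5: S0 reads c0=-2 → after 1×micro: 2; S1 reads c2=1 → after 2×micro: 1; S2 reads c2=1 → after 3×micro: 1 ⇒ (c0=2, c1=1, c2=1)

S1 state at macro-step 4 = 1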